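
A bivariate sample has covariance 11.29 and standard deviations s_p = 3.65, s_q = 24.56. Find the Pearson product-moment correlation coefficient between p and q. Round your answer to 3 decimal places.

0.126

r = Cov(p,q) / (s_p · s_q) = 11.29 / (3.65 × 24.56)
  = 11.29 / 89.6440 ≈ 0.126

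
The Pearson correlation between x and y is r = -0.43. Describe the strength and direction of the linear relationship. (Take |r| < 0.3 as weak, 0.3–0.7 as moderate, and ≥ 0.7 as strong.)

r = -0.43 < 0 so the relationship is negative.
|r| = 0.43, which falls in the moderate range.

moderate negative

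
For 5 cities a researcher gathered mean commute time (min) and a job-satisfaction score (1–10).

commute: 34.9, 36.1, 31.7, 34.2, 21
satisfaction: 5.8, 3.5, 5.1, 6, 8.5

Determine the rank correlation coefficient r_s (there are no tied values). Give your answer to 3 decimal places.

Rank commute: 4, 5, 2, 3, 1
Rank satisfaction: 3, 1, 2, 4, 5
d = rank(commute) − rank(satisfaction): 1, 4, 0, -1, -4; Σd² = 34
ρ = 1 − 6Σd² / [n(n²−1)] = 1 − 6×34 / (5×24) = 1 − 204/120 ≈ -0.700

-0.700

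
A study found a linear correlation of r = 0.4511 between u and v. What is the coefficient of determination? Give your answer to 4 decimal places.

0.2035

r² = (0.4511)² = 0.2035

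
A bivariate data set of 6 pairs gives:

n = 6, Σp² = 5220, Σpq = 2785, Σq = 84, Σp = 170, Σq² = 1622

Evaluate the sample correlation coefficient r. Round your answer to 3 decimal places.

r = (nΣpq − ΣpΣq) / √[(nΣp² − (Σp)²)(nΣq² − (Σq)²)]
Numerator: 6×2785 − 170×84 = 2430
Denominator: √[(31320 − 28900)(9732 − 7056)] = √[2420 × 2676] = 2544.7829
r = 2430 / 2544.7829 ≈ 0.955

0.955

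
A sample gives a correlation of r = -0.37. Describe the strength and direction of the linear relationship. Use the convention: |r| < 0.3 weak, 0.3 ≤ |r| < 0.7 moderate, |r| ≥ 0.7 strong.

r = -0.37 < 0 so the relationship is negative.
|r| = 0.37, which falls in the moderate range.

moderate negative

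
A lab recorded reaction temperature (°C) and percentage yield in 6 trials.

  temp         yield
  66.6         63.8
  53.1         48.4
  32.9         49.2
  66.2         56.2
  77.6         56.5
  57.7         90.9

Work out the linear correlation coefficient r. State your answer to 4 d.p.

0.2041

n = 6, Σx = 354.1, Σy = 365, Σx² = 22071.07, Σy² = 23447.14, Σxy = 21787.57
nΣxy − ΣxΣy = 130725.42 − 129246.5 = 1478.92
nΣx² − (Σx)² = 132426.42 − 125386.81 = 7039.61; nΣy² − (Σy)² = 140682.84 − 133225 = 7457.84
r = 1478.92 / √(7039.61 × 7457.84) = 1478.92 / 7245.7080 ≈ 0.2041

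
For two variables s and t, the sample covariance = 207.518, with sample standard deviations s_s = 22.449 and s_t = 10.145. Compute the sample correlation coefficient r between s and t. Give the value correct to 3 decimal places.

r = Cov(s,t) / (s_s · s_t) = 207.518 / (22.449 × 10.145)
  = 207.518 / 227.7451 ≈ 0.911

0.911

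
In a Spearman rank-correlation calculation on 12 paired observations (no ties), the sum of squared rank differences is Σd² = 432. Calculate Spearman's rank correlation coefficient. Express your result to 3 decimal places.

ρ = 1 − 6Σd² / [n(n²−1)] = 1 − 6×432 / (12×143)
  = 1 − 2592/1716 = 1 − 1.5105 ≈ -0.510

-0.510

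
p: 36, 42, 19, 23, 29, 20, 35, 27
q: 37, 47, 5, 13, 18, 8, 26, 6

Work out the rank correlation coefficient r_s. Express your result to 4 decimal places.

Rank p: 7, 8, 1, 3, 5, 2, 6, 4
Rank q: 7, 8, 1, 4, 5, 3, 6, 2
d = rank(p) − rank(q): 0, 0, 0, -1, 0, -1, 0, 2; Σd² = 6
ρ = 1 − 6Σd² / [n(n²−1)] = 1 − 6×6 / (8×63) = 1 − 36/504 ≈ 0.9286

0.9286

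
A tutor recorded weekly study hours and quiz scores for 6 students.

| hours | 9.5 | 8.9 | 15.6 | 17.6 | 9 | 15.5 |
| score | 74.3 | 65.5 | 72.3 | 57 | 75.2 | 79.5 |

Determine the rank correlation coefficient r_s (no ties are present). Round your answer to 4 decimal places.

-0.2571

Rank hours: 3, 1, 5, 6, 2, 4
Rank score: 4, 2, 3, 1, 5, 6
d = rank(hours) − rank(score): -1, -1, 2, 5, -3, -2; Σd² = 44
ρ = 1 − 6Σd² / [n(n²−1)] = 1 − 6×44 / (6×35) = 1 − 264/210 ≈ -0.2571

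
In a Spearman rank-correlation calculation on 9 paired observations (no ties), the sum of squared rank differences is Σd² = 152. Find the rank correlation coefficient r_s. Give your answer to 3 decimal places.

ρ = 1 − 6Σd² / [n(n²−1)] = 1 − 6×152 / (9×80)
  = 1 − 912/720 = 1 − 1.2667 ≈ -0.267

-0.267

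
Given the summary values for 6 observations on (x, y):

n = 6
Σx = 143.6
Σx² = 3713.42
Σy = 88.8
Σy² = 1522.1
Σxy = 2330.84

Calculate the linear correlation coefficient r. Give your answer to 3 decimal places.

0.857

r = (nΣxy − ΣxΣy) / √[(nΣx² − (Σx)²)(nΣy² − (Σy)²)]
Numerator: 6×2330.84 − 143.6×88.8 = 1233.36
Denominator: √[(22280.52 − 20620.96)(9132.6 − 7885.44)] = √[1659.56 × 1247.16] = 1438.6580
r = 1233.36 / 1438.6580 ≈ 0.857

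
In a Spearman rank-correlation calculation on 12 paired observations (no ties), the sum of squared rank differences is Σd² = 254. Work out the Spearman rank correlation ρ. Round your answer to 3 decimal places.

0.112

ρ = 1 − 6Σd² / [n(n²−1)] = 1 − 6×254 / (12×143)
  = 1 − 1524/1716 = 1 − 0.8881 ≈ 0.112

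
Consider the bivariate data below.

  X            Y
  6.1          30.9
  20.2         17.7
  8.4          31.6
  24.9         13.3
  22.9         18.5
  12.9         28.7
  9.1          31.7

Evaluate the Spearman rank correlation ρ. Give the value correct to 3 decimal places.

Rank X: 1, 5, 2, 7, 6, 4, 3
Rank Y: 5, 2, 6, 1, 3, 4, 7
d = rank(X) − rank(Y): -4, 3, -4, 6, 3, 0, -4; Σd² = 102
ρ = 1 − 6Σd² / [n(n²−1)] = 1 − 6×102 / (7×48) = 1 − 612/336 ≈ -0.821

-0.821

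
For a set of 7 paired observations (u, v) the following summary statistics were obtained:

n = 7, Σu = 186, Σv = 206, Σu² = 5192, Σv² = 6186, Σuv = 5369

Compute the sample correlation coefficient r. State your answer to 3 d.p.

r = (nΣuv − ΣuΣv) / √[(nΣu² − (Σu)²)(nΣv² − (Σv)²)]
Numerator: 7×5369 − 186×206 = -733
Denominator: √[(36344 − 34596)(43302 − 42436)] = √[1748 × 866] = 1230.3528
r = -733 / 1230.3528 ≈ -0.596

-0.596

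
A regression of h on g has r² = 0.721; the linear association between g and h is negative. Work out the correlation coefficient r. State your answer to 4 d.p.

|r| = √0.721 = 0.8491
The association is negative, so r = −0.8491.

-0.8491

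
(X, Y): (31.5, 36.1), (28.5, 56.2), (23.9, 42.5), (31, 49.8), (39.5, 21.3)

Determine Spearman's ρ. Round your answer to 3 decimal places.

-0.700

Rank X: 4, 2, 1, 3, 5
Rank Y: 2, 5, 3, 4, 1
d = rank(X) − rank(Y): 2, -3, -2, -1, 4; Σd² = 34
ρ = 1 − 6Σd² / [n(n²−1)] = 1 − 6×34 / (5×24) = 1 − 204/120 ≈ -0.700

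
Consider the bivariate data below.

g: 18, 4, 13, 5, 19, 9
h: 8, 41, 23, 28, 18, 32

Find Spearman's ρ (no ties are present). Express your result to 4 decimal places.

Rank g: 5, 1, 4, 2, 6, 3
Rank h: 1, 6, 3, 4, 2, 5
d = rank(g) − rank(h): 4, -5, 1, -2, 4, -2; Σd² = 66
ρ = 1 − 6Σd² / [n(n²−1)] = 1 − 6×66 / (6×35) = 1 − 396/210 ≈ -0.8857

-0.8857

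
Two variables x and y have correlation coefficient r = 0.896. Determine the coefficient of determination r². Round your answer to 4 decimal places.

0.8028

r² = (0.896)² = 0.8028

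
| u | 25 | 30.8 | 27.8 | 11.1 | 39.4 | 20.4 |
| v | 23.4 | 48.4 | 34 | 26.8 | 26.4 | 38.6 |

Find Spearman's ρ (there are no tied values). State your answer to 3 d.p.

Rank u: 3, 5, 4, 1, 6, 2
Rank v: 1, 6, 4, 3, 2, 5
d = rank(u) − rank(v): 2, -1, 0, -2, 4, -3; Σd² = 34
ρ = 1 − 6Σd² / [n(n²−1)] = 1 − 6×34 / (6×35) = 1 − 204/210 ≈ 0.029

0.029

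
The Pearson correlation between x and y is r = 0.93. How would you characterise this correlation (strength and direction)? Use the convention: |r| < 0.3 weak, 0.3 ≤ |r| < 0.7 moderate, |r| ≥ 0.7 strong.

r = 0.93 > 0 so the relationship is positive.
|r| = 0.93, which falls in the strong range.

strong positive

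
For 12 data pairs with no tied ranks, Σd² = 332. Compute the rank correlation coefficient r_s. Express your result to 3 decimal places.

-0.161

ρ = 1 − 6Σd² / [n(n²−1)] = 1 − 6×332 / (12×143)
  = 1 − 1992/1716 = 1 − 1.1608 ≈ -0.161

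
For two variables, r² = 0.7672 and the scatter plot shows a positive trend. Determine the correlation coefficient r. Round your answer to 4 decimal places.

|r| = √0.7672 = 0.8759
The association is positive, so r = 0.8759.

0.8759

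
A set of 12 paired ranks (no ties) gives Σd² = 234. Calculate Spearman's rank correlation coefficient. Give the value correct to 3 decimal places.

0.182

ρ = 1 − 6Σd² / [n(n²−1)] = 1 − 6×234 / (12×143)
  = 1 − 1404/1716 = 1 − 0.8182 ≈ 0.182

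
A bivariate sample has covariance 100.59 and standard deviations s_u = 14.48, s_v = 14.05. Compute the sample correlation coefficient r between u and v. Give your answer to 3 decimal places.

0.494

r = Cov(u,v) / (s_u · s_v) = 100.59 / (14.48 × 14.05)
  = 100.59 / 203.4440 ≈ 0.494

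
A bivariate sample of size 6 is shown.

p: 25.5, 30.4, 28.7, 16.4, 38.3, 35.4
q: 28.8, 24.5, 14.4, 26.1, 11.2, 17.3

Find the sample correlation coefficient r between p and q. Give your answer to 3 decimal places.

-0.726

n = 6, Σp = 174.7, Σq = 122.3, Σp² = 5387.11, Σq² = 2742.99, Σpq = 3361.9
nΣpq − ΣpΣq = 20171.4 − 21365.81 = -1194.41
nΣp² − (Σp)² = 32322.66 − 30520.09 = 1802.57; nΣq² − (Σq)² = 16457.94 − 14957.29 = 1500.65
r = -1194.41 / √(1802.57 × 1500.65) = -1194.41 / 1644.6965 ≈ -0.726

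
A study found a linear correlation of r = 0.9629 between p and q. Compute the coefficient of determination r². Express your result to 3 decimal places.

r² = (0.9629)² = 0.927

0.927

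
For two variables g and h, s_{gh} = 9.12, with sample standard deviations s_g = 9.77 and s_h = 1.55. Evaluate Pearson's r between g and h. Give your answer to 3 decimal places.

0.602

r = Cov(g,h) / (s_g · s_h) = 9.12 / (9.77 × 1.55)
  = 9.12 / 15.1435 ≈ 0.602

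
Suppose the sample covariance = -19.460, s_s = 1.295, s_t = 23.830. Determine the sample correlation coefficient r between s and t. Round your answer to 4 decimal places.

r = Cov(s,t) / (s_s · s_t) = -19.460 / (1.295 × 23.830)
  = -19.460 / 30.8598 ≈ -0.6306

-0.6306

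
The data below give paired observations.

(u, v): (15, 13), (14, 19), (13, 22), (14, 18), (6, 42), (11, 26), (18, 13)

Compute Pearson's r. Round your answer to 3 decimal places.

-0.969

n = 7, Σu = 91, Σv = 153, Σu² = 1267, Σv² = 3947, Σuv = 1771
nΣuv − ΣuΣv = 12397 − 13923 = -1526
nΣu² − (Σu)² = 8869 − 8281 = 588; nΣv² − (Σv)² = 27629 − 23409 = 4220
r = -1526 / √(588 × 4220) = -1526 / 1575.2333 ≈ -0.969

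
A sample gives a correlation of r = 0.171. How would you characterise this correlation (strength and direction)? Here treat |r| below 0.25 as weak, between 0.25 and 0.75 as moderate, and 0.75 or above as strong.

weak positive

r = 0.171 > 0 so the relationship is positive.
|r| = 0.171, which falls in the weak range.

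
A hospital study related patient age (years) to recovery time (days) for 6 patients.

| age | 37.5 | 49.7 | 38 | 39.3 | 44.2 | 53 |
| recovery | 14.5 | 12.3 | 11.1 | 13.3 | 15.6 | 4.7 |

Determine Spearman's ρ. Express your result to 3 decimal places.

Rank age: 1, 5, 2, 3, 4, 6
Rank recovery: 5, 3, 2, 4, 6, 1
d = rank(age) − rank(recovery): -4, 2, 0, -1, -2, 5; Σd² = 50
ρ = 1 − 6Σd² / [n(n²−1)] = 1 − 6×50 / (6×35) = 1 − 300/210 ≈ -0.429

-0.429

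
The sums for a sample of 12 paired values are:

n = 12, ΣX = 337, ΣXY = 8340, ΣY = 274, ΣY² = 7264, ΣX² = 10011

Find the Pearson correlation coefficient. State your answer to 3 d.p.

0.869

r = (nΣXY − ΣXΣY) / √[(nΣX² − (ΣX)²)(nΣY² − (ΣY)²)]
Numerator: 12×8340 − 337×274 = 7742
Denominator: √[(120132 − 113569)(87168 − 75076)] = √[6563 × 12092] = 8908.4115
r = 7742 / 8908.4115 ≈ 0.869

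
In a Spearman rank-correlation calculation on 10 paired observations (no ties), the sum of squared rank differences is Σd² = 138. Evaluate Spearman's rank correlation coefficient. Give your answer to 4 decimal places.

0.1636

ρ = 1 − 6Σd² / [n(n²−1)] = 1 − 6×138 / (10×99)
  = 1 − 828/990 = 1 − 0.83636 ≈ 0.1636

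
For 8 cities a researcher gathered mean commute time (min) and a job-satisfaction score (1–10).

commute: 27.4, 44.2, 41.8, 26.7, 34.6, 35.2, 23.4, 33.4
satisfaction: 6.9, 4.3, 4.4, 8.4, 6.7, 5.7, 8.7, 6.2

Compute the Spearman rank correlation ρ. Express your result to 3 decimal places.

Rank commute: 3, 8, 7, 2, 5, 6, 1, 4
Rank satisfaction: 6, 1, 2, 7, 5, 3, 8, 4
d = rank(commute) − rank(satisfaction): -3, 7, 5, -5, 0, 3, -7, 0; Σd² = 166
ρ = 1 − 6Σd² / [n(n²−1)] = 1 − 6×166 / (8×63) = 1 − 996/504 ≈ -0.976

-0.976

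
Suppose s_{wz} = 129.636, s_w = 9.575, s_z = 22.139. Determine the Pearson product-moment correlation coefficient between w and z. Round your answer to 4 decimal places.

0.6115

r = Cov(w,z) / (s_w · s_z) = 129.636 / (9.575 × 22.139)
  = 129.636 / 211.9809 ≈ 0.6115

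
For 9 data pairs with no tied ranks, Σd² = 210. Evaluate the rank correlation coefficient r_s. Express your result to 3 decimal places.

-0.750

ρ = 1 − 6Σd² / [n(n²−1)] = 1 − 6×210 / (9×80)
  = 1 − 1260/720 = 1 − 1.7500 ≈ -0.750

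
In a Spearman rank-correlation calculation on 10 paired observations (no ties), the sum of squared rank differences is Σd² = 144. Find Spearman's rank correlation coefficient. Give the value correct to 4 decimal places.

0.1273

ρ = 1 − 6Σd² / [n(n²−1)] = 1 − 6×144 / (10×99)
  = 1 − 864/990 = 1 − 0.87273 ≈ 0.1273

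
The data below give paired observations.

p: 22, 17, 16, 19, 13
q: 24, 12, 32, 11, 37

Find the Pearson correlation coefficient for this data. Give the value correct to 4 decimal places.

-0.5388

n = 5, Σp = 87, Σq = 116, Σp² = 1559, Σq² = 3234, Σpq = 1934
nΣpq − ΣpΣq = 9670 − 10092 = -422
nΣp² − (Σp)² = 7795 − 7569 = 226; nΣq² − (Σq)² = 16170 − 13456 = 2714
r = -422 / √(226 × 2714) = -422 / 783.1756 ≈ -0.5388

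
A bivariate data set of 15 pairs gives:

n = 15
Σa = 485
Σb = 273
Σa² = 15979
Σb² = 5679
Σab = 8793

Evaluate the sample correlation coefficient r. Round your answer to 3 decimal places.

-0.074

r = (nΣab − ΣaΣb) / √[(nΣa² − (Σa)²)(nΣb² − (Σb)²)]
Numerator: 15×8793 − 485×273 = -510
Denominator: √[(239685 − 235225)(85185 − 74529)] = √[4460 × 10656] = 6893.8929
r = -510 / 6893.8929 ≈ -0.074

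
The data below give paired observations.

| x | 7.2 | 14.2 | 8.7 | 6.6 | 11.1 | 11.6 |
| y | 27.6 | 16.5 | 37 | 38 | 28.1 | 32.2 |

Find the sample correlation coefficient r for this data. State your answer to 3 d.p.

-0.741

n = 6, Σx = 59.4, Σy = 179.4, Σx² = 630.5, Σy² = 5673.46, Σxy = 1691.15
nΣxy − ΣxΣy = 10146.9 − 10656.36 = -509.46
nΣx² − (Σx)² = 3783 − 3528.36 = 254.64; nΣy² − (Σy)² = 34040.76 − 32184.36 = 1856.4
r = -509.46 / √(254.64 × 1856.4) = -509.46 / 687.5418 ≈ -0.741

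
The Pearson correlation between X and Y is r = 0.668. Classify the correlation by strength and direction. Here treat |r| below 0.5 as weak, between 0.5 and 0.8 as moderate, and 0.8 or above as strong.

moderate positive

r = 0.668 > 0 so the relationship is positive.
|r| = 0.668, which falls in the moderate range.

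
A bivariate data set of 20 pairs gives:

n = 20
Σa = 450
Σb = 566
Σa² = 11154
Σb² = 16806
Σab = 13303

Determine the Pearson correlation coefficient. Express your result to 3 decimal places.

0.631

r = (nΣab − ΣaΣb) / √[(nΣa² − (Σa)²)(nΣb² − (Σb)²)]
Numerator: 20×13303 − 450×566 = 11360
Denominator: √[(223080 − 202500)(336120 − 320356)] = √[20580 × 15764] = 18011.7495
r = 11360 / 18011.7495 ≈ 0.631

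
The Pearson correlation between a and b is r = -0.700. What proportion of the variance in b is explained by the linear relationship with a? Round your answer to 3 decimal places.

0.490

r² = (-0.700)² = 0.490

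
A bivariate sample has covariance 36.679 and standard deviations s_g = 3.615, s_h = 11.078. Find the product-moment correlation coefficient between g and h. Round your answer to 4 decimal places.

0.9159

r = Cov(g,h) / (s_g · s_h) = 36.679 / (3.615 × 11.078)
  = 36.679 / 40.0470 ≈ 0.9159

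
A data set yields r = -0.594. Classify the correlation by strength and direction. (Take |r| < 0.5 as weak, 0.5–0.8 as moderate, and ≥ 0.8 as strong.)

moderate negative

r = -0.594 < 0 so the relationship is negative.
|r| = 0.594, which falls in the moderate range.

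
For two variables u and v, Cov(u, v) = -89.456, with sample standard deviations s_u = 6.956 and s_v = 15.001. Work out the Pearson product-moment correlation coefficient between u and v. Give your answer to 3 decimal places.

-0.857

r = Cov(u,v) / (s_u · s_v) = -89.456 / (6.956 × 15.001)
  = -89.456 / 104.3470 ≈ -0.857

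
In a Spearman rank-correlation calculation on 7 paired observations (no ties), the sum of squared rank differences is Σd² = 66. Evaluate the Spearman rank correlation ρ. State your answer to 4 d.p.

-0.1786

ρ = 1 − 6Σd² / [n(n²−1)] = 1 − 6×66 / (7×48)
  = 1 − 396/336 = 1 − 1.17857 ≈ -0.1786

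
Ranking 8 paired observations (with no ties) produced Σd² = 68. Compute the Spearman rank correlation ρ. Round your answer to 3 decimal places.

ρ = 1 − 6Σd² / [n(n²−1)] = 1 − 6×68 / (8×63)
  = 1 − 408/504 = 1 − 0.8095 ≈ 0.190

0.190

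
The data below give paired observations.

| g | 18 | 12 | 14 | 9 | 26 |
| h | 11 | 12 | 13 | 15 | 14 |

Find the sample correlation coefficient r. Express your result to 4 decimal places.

-0.0962

n = 5, Σg = 79, Σh = 65, Σg² = 1421, Σh² = 855, Σgh = 1023
nΣgh − ΣgΣh = 5115 − 5135 = -20
nΣg² − (Σg)² = 7105 − 6241 = 864; nΣh² − (Σh)² = 4275 − 4225 = 50
r = -20 / √(864 × 50) = -20 / 207.8461 ≈ -0.0962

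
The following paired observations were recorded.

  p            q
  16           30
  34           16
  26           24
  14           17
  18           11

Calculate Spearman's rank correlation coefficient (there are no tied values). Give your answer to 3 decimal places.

Rank p: 2, 5, 4, 1, 3
Rank q: 5, 2, 4, 3, 1
d = rank(p) − rank(q): -3, 3, 0, -2, 2; Σd² = 26
ρ = 1 − 6Σd² / [n(n²−1)] = 1 − 6×26 / (5×24) = 1 − 156/120 ≈ -0.300

-0.300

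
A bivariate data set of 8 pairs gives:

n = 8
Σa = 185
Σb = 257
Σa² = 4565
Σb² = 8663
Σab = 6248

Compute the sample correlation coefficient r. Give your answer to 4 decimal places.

0.8924

r = (nΣab − ΣaΣb) / √[(nΣa² − (Σa)²)(nΣb² − (Σb)²)]
Numerator: 8×6248 − 185×257 = 2439
Denominator: √[(36520 − 34225)(69304 − 66049)] = √[2295 × 3255] = 2733.1712
r = 2439 / 2733.1712 ≈ 0.8924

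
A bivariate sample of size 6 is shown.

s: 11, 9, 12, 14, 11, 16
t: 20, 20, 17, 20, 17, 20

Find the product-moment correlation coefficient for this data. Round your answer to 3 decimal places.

n = 6, Σs = 73, Σt = 114, Σs² = 919, Σt² = 2178, Σst = 1391
nΣst − ΣsΣt = 8346 − 8322 = 24
nΣs² − (Σs)² = 5514 − 5329 = 185; nΣt² − (Σt)² = 13068 − 12996 = 72
r = 24 / √(185 × 72) = 24 / 115.4123 ≈ 0.208

0.208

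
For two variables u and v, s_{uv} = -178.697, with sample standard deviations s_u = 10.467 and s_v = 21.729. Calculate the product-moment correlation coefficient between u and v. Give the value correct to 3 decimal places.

-0.786

r = Cov(u,v) / (s_u · s_v) = -178.697 / (10.467 × 21.729)
  = -178.697 / 227.4374 ≈ -0.786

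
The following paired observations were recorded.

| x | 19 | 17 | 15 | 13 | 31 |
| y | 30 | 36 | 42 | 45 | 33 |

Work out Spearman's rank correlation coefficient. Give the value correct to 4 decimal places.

Rank x: 4, 3, 2, 1, 5
Rank y: 1, 3, 4, 5, 2
d = rank(x) − rank(y): 3, 0, -2, -4, 3; Σd² = 38
ρ = 1 − 6Σd² / [n(n²−1)] = 1 − 6×38 / (5×24) = 1 − 228/120 ≈ -0.9000

-0.9000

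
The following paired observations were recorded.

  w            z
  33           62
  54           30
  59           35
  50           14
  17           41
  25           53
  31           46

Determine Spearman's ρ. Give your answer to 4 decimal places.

Rank w: 4, 6, 7, 5, 1, 2, 3
Rank z: 7, 2, 3, 1, 4, 6, 5
d = rank(w) − rank(z): -3, 4, 4, 4, -3, -4, -2; Σd² = 86
ρ = 1 − 6Σd² / [n(n²−1)] = 1 − 6×86 / (7×48) = 1 − 516/336 ≈ -0.5357

-0.5357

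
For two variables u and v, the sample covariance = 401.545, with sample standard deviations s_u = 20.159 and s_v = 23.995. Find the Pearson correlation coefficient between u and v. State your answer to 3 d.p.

r = Cov(u,v) / (s_u · s_v) = 401.545 / (20.159 × 23.995)
  = 401.545 / 483.7152 ≈ 0.830

0.830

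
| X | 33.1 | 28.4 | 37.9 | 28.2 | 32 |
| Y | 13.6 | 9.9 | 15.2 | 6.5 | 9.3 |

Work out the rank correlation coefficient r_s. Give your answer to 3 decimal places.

Rank X: 4, 2, 5, 1, 3
Rank Y: 4, 3, 5, 1, 2
d = rank(X) − rank(Y): 0, -1, 0, 0, 1; Σd² = 2
ρ = 1 − 6Σd² / [n(n²−1)] = 1 − 6×2 / (5×24) = 1 − 12/120 ≈ 0.900

0.900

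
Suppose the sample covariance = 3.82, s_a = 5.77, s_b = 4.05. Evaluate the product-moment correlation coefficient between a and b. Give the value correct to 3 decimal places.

r = Cov(a,b) / (s_a · s_b) = 3.82 / (5.77 × 4.05)
  = 3.82 / 23.3685 ≈ 0.163

0.163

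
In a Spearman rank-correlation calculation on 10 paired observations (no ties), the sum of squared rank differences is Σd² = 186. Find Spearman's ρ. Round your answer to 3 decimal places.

ρ = 1 − 6Σd² / [n(n²−1)] = 1 − 6×186 / (10×99)
  = 1 − 1116/990 = 1 − 1.1273 ≈ -0.127

-0.127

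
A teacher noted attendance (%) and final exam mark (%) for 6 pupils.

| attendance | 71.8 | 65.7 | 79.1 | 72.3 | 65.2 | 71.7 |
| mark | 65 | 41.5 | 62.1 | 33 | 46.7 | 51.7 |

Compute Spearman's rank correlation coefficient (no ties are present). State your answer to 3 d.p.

Rank attendance: 4, 2, 6, 5, 1, 3
Rank mark: 6, 2, 5, 1, 3, 4
d = rank(attendance) − rank(mark): -2, 0, 1, 4, -2, -1; Σd² = 26
ρ = 1 − 6Σd² / [n(n²−1)] = 1 − 6×26 / (6×35) = 1 − 156/210 ≈ 0.257

0.257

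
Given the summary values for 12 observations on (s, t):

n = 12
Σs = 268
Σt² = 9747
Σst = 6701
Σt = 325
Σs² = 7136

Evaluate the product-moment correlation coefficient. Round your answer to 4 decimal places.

r = (nΣst − ΣsΣt) / √[(nΣs² − (Σs)²)(nΣt² − (Σt)²)]
Numerator: 12×6701 − 268×325 = -6688
Denominator: √[(85632 − 71824)(116964 − 105625)] = √[13808 × 11339] = 12512.7500
r = -6688 / 12512.7500 ≈ -0.5345

-0.5345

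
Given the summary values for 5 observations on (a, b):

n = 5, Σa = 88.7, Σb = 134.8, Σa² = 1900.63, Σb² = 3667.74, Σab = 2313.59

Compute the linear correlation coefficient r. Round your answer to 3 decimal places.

-0.743

r = (nΣab − ΣaΣb) / √[(nΣa² − (Σa)²)(nΣb² − (Σb)²)]
Numerator: 5×2313.59 − 88.7×134.8 = -388.81
Denominator: √[(9503.15 − 7867.69)(18338.7 − 18171.04)] = √[1635.46 × 167.66] = 523.6423
r = -388.81 / 523.6423 ≈ -0.743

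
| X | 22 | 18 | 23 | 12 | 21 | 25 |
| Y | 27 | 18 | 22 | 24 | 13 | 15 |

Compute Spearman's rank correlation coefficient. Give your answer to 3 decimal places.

Rank X: 4, 2, 5, 1, 3, 6
Rank Y: 6, 3, 4, 5, 1, 2
d = rank(X) − rank(Y): -2, -1, 1, -4, 2, 4; Σd² = 42
ρ = 1 − 6Σd² / [n(n²−1)] = 1 − 6×42 / (6×35) = 1 − 252/210 ≈ -0.200

-0.200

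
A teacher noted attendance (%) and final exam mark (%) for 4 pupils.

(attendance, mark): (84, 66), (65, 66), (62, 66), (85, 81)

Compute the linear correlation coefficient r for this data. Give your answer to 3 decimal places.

0.601

n = 4, Σx = 296, Σy = 279, Σx² = 22350, Σy² = 19629, Σxy = 20811
nΣxy − ΣxΣy = 83244 − 82584 = 660
nΣx² − (Σx)² = 89400 − 87616 = 1784; nΣy² − (Σy)² = 78516 − 77841 = 675
r = 660 / √(1784 × 675) = 660 / 1097.3605 ≈ 0.601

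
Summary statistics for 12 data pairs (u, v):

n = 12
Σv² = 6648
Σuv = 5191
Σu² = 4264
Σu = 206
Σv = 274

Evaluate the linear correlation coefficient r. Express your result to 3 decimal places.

0.913

r = (nΣuv − ΣuΣv) / √[(nΣu² − (Σu)²)(nΣv² − (Σv)²)]
Numerator: 12×5191 − 206×274 = 5848
Denominator: √[(51168 − 42436)(79776 − 75076)] = √[8732 × 4700] = 6406.2782
r = 5848 / 6406.2782 ≈ 0.913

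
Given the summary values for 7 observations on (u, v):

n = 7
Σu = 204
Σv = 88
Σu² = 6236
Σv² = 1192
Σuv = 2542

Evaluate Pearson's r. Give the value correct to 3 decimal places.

r = (nΣuv − ΣuΣv) / √[(nΣu² − (Σu)²)(nΣv² − (Σv)²)]
Numerator: 7×2542 − 204×88 = -158
Denominator: √[(43652 − 41616)(8344 − 7744)] = √[2036 × 600] = 1105.2602
r = -158 / 1105.2602 ≈ -0.143

-0.143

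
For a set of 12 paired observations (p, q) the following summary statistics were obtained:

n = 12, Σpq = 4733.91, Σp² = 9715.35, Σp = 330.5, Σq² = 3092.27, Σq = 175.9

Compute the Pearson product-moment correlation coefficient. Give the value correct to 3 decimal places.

r = (nΣpq − ΣpΣq) / √[(nΣp² − (Σp)²)(nΣq² − (Σq)²)]
Numerator: 12×4733.91 − 330.5×175.9 = -1328.03
Denominator: √[(116584.2 − 109230.25)(37107.24 − 30940.81)] = √[7353.95 × 6166.43] = 6734.0640
r = -1328.03 / 6734.0640 ≈ -0.197

-0.197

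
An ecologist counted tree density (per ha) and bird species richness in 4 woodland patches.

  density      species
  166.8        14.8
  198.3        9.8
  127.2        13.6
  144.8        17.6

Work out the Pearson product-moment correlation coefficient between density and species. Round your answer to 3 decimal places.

n = 4, Σx = 637.1, Σy = 55.8, Σx² = 104292.01, Σy² = 809.8, Σxy = 8690.38
nΣxy − ΣxΣy = 34761.52 − 35550.18 = -788.66
nΣx² − (Σx)² = 417168.04 − 405896.41 = 11271.63; nΣy² − (Σy)² = 3239.2 − 3113.64 = 125.56
r = -788.66 / √(11271.63 × 125.56) = -788.66 / 1189.6495 ≈ -0.663

-0.663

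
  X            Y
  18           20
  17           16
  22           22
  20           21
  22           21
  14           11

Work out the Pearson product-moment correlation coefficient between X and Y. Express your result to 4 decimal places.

n = 6, ΣX = 113, ΣY = 111, ΣX² = 2177, ΣY² = 2143, ΣXY = 2152
nΣXY − ΣXΣY = 12912 − 12543 = 369
nΣX² − (ΣX)² = 13062 − 12769 = 293; nΣY² − (ΣY)² = 12858 − 12321 = 537
r = 369 / √(293 × 537) = 369 / 396.6623 ≈ 0.9303

0.9303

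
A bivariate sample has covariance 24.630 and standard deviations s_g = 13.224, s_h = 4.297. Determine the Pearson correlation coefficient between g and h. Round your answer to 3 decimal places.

0.433

r = Cov(g,h) / (s_g · s_h) = 24.630 / (13.224 × 4.297)
  = 24.630 / 56.8235 ≈ 0.433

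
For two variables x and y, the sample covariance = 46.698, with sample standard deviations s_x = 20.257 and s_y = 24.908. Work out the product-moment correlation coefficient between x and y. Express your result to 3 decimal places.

r = Cov(x,y) / (s_x · s_y) = 46.698 / (20.257 × 24.908)
  = 46.698 / 504.5614 ≈ 0.093

0.093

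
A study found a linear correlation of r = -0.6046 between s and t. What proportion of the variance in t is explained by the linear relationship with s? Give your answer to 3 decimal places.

r² = (-0.6046)² = 0.366

0.366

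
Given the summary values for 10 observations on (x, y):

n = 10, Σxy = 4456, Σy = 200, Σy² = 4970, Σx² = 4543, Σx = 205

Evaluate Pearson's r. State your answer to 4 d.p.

r = (nΣxy − ΣxΣy) / √[(nΣx² − (Σx)²)(nΣy² − (Σy)²)]
Numerator: 10×4456 − 205×200 = 3560
Denominator: √[(45430 − 42025)(49700 − 40000)] = √[3405 × 9700] = 5747.0427
r = 3560 / 5747.0427 ≈ 0.6194

0.6194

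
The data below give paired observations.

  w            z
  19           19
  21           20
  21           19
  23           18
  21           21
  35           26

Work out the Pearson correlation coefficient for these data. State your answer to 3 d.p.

n = 6, Σw = 140, Σz = 123, Σw² = 3438, Σz² = 2563, Σwz = 2945
nΣwz − ΣwΣz = 17670 − 17220 = 450
nΣw² − (Σw)² = 20628 − 19600 = 1028; nΣz² − (Σz)² = 15378 − 15129 = 249
r = 450 / √(1028 × 249) = 450 / 505.9368 ≈ 0.889

0.889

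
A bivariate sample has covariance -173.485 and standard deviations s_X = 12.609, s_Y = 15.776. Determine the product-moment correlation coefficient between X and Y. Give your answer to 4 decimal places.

-0.8721

r = Cov(X,Y) / (s_X · s_Y) = -173.485 / (12.609 × 15.776)
  = -173.485 / 198.9196 ≈ -0.8721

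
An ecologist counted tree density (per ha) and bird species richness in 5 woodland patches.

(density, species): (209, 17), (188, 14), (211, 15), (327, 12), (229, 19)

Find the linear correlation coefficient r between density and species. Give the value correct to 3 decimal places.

-0.509

n = 5, Σx = 1164, Σy = 77, Σx² = 282916, Σy² = 1215, Σxy = 17625
nΣxy − ΣxΣy = 88125 − 89628 = -1503
nΣx² − (Σx)² = 1414580 − 1354896 = 59684; nΣy² − (Σy)² = 6075 − 5929 = 146
r = -1503 / √(59684 × 146) = -1503 / 2951.9255 ≈ -0.509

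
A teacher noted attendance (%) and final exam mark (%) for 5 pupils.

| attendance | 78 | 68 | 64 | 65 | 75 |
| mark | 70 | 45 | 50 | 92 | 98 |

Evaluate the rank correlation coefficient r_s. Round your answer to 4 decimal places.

Rank attendance: 5, 3, 1, 2, 4
Rank mark: 3, 1, 2, 4, 5
d = rank(attendance) − rank(mark): 2, 2, -1, -2, -1; Σd² = 14
ρ = 1 − 6Σd² / [n(n²−1)] = 1 − 6×14 / (5×24) = 1 − 84/120 ≈ 0.3000

0.3000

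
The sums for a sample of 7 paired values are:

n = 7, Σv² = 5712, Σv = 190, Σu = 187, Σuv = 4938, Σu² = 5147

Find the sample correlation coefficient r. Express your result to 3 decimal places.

r = (nΣuv − ΣuΣv) / √[(nΣu² − (Σu)²)(nΣv² − (Σv)²)]
Numerator: 7×4938 − 187×190 = -964
Denominator: √[(36029 − 34969)(39984 − 36100)] = √[1060 × 3884] = 2029.0490
r = -964 / 2029.0490 ≈ -0.475

-0.475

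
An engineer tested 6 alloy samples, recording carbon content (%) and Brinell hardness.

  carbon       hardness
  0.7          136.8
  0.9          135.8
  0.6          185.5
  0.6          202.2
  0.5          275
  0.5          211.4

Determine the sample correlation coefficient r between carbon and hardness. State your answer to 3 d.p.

-0.826

n = 6, Σx = 3.8, Σy = 1146.7, Σx² = 2.52, Σy² = 232765.93, Σxy = 693.8
nΣxy − ΣxΣy = 4162.8 − 4357.46 = -194.66
nΣx² − (Σx)² = 15.12 − 14.44 = 0.68; nΣy² − (Σy)² = 1396595.58 − 1314920.89 = 81674.69
r = -194.66 / √(0.68 × 81674.69) = -194.66 / 235.6667 ≈ -0.826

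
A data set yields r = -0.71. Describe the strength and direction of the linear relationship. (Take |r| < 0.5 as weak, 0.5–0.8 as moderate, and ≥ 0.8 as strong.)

r = -0.71 < 0 so the relationship is negative.
|r| = 0.71, which falls in the moderate range.

moderate negative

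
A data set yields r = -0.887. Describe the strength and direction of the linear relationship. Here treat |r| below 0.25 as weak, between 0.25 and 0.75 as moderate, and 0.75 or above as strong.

strong negative

r = -0.887 < 0 so the relationship is negative.
|r| = 0.887, which falls in the strong range.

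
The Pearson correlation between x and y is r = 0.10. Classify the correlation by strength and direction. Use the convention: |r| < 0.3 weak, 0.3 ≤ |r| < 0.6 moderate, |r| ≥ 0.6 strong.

weak positive

r = 0.10 > 0 so the relationship is positive.
|r| = 0.10, which falls in the weak range.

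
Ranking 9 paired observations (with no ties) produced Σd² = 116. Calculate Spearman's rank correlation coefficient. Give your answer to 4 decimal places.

ρ = 1 − 6Σd² / [n(n²−1)] = 1 − 6×116 / (9×80)
  = 1 − 696/720 = 1 − 0.96667 ≈ 0.0333

0.0333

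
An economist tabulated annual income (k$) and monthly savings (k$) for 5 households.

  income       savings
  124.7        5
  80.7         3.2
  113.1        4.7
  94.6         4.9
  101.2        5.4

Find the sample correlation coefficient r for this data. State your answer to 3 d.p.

0.647

n = 5, Σx = 514.3, Σy = 23.2, Σx² = 54044.79, Σy² = 110.5, Σxy = 2423.33
nΣxy − ΣxΣy = 12116.65 − 11931.76 = 184.89
nΣx² − (Σx)² = 270223.95 − 264504.49 = 5719.46; nΣy² − (Σy)² = 552.5 − 538.24 = 14.26
r = 184.89 / √(5719.46 × 14.26) = 184.89 / 285.5862 ≈ 0.647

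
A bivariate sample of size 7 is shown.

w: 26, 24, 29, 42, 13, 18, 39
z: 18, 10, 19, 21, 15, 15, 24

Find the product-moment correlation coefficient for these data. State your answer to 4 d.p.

n = 7, Σw = 191, Σz = 122, Σw² = 5871, Σz² = 2252, Σwz = 3542
nΣwz − ΣwΣz = 24794 − 23302 = 1492
nΣw² − (Σw)² = 41097 − 36481 = 4616; nΣz² − (Σz)² = 15764 − 14884 = 880
r = 1492 / √(4616 × 880) = 1492 / 2015.4602 ≈ 0.7403

0.7403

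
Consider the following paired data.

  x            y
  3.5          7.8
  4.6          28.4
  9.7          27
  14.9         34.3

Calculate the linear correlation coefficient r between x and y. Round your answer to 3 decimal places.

n = 4, Σx = 32.7, Σy = 97.5, Σx² = 349.51, Σy² = 2772.89, Σxy = 930.91
nΣxy − ΣxΣy = 3723.64 − 3188.25 = 535.39
nΣx² − (Σx)² = 1398.04 − 1069.29 = 328.75; nΣy² − (Σy)² = 11091.56 − 9506.25 = 1585.31
r = 535.39 / √(328.75 × 1585.31) = 535.39 / 721.9215 ≈ 0.742

0.742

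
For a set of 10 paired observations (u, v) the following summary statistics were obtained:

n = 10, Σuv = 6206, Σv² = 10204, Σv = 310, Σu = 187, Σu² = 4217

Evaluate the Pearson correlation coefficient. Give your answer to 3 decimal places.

0.625

r = (nΣuv − ΣuΣv) / √[(nΣu² − (Σu)²)(nΣv² − (Σv)²)]
Numerator: 10×6206 − 187×310 = 4090
Denominator: √[(42170 − 34969)(102040 − 96100)] = √[7201 × 5940] = 6540.1789
r = 4090 / 6540.1789 ≈ 0.625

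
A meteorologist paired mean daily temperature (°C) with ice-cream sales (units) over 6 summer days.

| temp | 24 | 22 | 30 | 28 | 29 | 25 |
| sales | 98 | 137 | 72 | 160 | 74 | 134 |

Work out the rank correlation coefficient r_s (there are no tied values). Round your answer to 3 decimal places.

Rank temp: 2, 1, 6, 4, 5, 3
Rank sales: 3, 5, 1, 6, 2, 4
d = rank(temp) − rank(sales): -1, -4, 5, -2, 3, -1; Σd² = 56
ρ = 1 − 6Σd² / [n(n²−1)] = 1 − 6×56 / (6×35) = 1 − 336/210 ≈ -0.600

-0.600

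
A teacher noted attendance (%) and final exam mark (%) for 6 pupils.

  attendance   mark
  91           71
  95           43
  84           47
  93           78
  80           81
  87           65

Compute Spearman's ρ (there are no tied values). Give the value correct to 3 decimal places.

-0.429

Rank attendance: 4, 6, 2, 5, 1, 3
Rank mark: 4, 1, 2, 5, 6, 3
d = rank(attendance) − rank(mark): 0, 5, 0, 0, -5, 0; Σd² = 50
ρ = 1 − 6Σd² / [n(n²−1)] = 1 − 6×50 / (6×35) = 1 − 300/210 ≈ -0.429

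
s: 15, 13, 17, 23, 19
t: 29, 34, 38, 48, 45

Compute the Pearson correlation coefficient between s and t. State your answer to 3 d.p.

n = 5, Σs = 87, Σt = 194, Σs² = 1573, Σt² = 7770, Σst = 3482
nΣst − ΣsΣt = 17410 − 16878 = 532
nΣs² − (Σs)² = 7865 − 7569 = 296; nΣt² − (Σt)² = 38850 − 37636 = 1214
r = 532 / √(296 × 1214) = 532 / 599.4531 ≈ 0.887

0.887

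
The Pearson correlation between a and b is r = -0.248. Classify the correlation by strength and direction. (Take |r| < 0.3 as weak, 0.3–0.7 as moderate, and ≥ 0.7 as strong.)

weak negative

r = -0.248 < 0 so the relationship is negative.
|r| = 0.248, which falls in the weak range.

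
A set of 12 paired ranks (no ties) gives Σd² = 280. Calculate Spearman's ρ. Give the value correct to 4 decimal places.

ρ = 1 − 6Σd² / [n(n²−1)] = 1 − 6×280 / (12×143)
  = 1 − 1680/1716 = 1 − 0.97902 ≈ 0.0210

0.0210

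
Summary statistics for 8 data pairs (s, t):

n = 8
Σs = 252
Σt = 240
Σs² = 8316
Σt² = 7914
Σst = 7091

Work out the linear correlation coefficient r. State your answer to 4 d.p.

-0.9028

r = (nΣst − ΣsΣt) / √[(nΣs² − (Σs)²)(nΣt² − (Σt)²)]
Numerator: 8×7091 − 252×240 = -3752
Denominator: √[(66528 − 63504)(63312 − 57600)] = √[3024 × 5712] = 4156.0905
r = -3752 / 4156.0905 ≈ -0.9028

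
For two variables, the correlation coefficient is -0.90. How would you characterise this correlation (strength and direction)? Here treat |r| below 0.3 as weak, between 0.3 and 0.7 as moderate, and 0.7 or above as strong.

r = -0.90 < 0 so the relationship is negative.
|r| = 0.90, which falls in the strong range.

strong negative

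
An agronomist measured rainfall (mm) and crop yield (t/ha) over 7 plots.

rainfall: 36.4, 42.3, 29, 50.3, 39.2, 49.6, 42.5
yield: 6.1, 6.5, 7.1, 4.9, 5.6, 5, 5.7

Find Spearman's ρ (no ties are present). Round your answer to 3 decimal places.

Rank rainfall: 2, 4, 1, 7, 3, 6, 5
Rank yield: 5, 6, 7, 1, 3, 2, 4
d = rank(rainfall) − rank(yield): -3, -2, -6, 6, 0, 4, 1; Σd² = 102
ρ = 1 − 6Σd² / [n(n²−1)] = 1 − 6×102 / (7×48) = 1 − 612/336 ≈ -0.821

-0.821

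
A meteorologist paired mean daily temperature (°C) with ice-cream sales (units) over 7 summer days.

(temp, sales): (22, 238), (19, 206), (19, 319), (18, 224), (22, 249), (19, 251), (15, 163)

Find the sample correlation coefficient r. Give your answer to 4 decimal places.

n = 7, Σx = 134, Σy = 1650, Σx² = 2600, Σy² = 402588, Σxy = 31935
nΣxy − ΣxΣy = 223545 − 221100 = 2445
nΣx² − (Σx)² = 18200 − 17956 = 244; nΣy² − (Σy)² = 2818116 − 2722500 = 95616
r = 2445 / √(244 × 95616) = 2445 / 4830.1453 ≈ 0.5062

0.5062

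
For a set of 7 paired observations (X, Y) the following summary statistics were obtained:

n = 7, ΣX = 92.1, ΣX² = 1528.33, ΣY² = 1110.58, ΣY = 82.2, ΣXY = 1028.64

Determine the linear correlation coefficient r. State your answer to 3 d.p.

r = (nΣXY − ΣXΣY) / √[(nΣX² − (ΣX)²)(nΣY² − (ΣY)²)]
Numerator: 7×1028.64 − 92.1×82.2 = -370.14
Denominator: √[(10698.31 − 8482.41)(7774.06 − 6756.84)] = √[2215.9 × 1017.22] = 1501.3520
r = -370.14 / 1501.3520 ≈ -0.247

-0.247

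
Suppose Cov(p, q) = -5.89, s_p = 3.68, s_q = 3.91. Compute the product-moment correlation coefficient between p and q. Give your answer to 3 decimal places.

-0.409

r = Cov(p,q) / (s_p · s_q) = -5.89 / (3.68 × 3.91)
  = -5.89 / 14.3888 ≈ -0.409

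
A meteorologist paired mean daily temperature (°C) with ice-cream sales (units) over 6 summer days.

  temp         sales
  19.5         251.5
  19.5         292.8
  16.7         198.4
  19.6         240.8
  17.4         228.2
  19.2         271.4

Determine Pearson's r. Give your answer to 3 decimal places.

n = 6, Σx = 111.9, Σy = 1483.1, Σx² = 2094.95, Σy² = 372064.49, Σxy = 27828.37
nΣxy − ΣxΣy = 166970.22 − 165958.89 = 1011.33
nΣx² − (Σx)² = 12569.7 − 12521.61 = 48.09; nΣy² − (Σy)² = 2232386.94 − 2199585.61 = 32801.33
r = 1011.33 / √(48.09 × 32801.33) = 1011.33 / 1255.9522 ≈ 0.805

0.805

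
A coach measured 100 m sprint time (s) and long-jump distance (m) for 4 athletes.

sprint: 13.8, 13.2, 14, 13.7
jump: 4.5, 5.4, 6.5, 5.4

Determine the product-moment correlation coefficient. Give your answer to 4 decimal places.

0.2932

n = 4, Σx = 54.7, Σy = 21.8, Σx² = 748.37, Σy² = 120.82, Σxy = 298.36
nΣxy − ΣxΣy = 1193.44 − 1192.46 = 0.98
nΣx² − (Σx)² = 2993.48 − 2992.09 = 1.39; nΣy² − (Σy)² = 483.28 − 475.24 = 8.04
r = 0.98 / √(1.39 × 8.04) = 0.98 / 3.3430 ≈ 0.2932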